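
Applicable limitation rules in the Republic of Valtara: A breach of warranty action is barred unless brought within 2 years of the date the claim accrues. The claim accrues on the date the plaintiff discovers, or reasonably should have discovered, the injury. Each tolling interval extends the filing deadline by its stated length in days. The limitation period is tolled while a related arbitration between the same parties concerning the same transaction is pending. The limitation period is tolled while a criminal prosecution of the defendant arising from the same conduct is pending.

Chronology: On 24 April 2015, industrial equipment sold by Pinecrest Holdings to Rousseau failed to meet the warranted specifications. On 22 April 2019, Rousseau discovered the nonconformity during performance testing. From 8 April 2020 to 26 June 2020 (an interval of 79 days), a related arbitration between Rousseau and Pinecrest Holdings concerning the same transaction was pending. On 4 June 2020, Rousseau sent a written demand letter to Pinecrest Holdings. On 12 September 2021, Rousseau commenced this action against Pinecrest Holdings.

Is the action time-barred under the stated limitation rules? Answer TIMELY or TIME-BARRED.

Accrual is tied to discovery, so the period began on 22 April 2019 rather than on 24 April 2015 when the act occurred.
2 years from 22 April 2019 is 22 April 2021.
The period was tolled for 79 days by the pending related arbitration (8 April 2020 to 26 June 2020), pushing the deadline to 10 July 2021.
Nothing else in the chronology tolls or restarts the period.
The 12 September 2021 filing falls after the 10 July 2021 deadline; the claim is time-barred.

TIME-BARRED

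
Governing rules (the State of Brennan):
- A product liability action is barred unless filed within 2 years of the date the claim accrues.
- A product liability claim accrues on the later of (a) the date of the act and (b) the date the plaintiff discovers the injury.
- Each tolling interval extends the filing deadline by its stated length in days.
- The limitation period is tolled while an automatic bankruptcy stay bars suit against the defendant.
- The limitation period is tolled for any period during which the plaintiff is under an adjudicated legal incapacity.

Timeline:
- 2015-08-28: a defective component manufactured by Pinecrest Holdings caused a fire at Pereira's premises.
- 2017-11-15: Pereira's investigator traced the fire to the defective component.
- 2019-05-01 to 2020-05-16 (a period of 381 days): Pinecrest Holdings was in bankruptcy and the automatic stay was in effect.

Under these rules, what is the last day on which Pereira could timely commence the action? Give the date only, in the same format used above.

The claim accrued on 2017-11-15 — the later of the 2015-08-28 act and the 2017-11-15 discovery.
The untolled deadline — 2 years after 2017-11-15 — is 2019-11-15.
Because the automatic bankruptcy stay ran from 2019-05-01 to 2020-05-16, the deadline is extended by 381 days to 2020-11-30.

2020-11-30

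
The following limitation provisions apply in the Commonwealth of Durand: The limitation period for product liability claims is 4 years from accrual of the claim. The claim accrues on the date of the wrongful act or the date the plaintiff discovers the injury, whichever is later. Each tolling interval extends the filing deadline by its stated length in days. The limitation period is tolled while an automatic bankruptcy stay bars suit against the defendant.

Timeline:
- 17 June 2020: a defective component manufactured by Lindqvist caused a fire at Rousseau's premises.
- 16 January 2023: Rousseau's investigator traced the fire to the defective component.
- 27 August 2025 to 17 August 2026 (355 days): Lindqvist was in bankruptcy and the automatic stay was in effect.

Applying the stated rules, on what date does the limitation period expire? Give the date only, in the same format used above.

6 January 2028

The claim accrued on 16 January 2023 — the later of the 17 June 2020 act and the 16 January 2023 discovery.
Adding the 4 years base period to 16 January 2023 gives a deadline of 16 January 2027, before any tolling.
Because the automatic bankruptcy stay ran from 27 August 2025 to 17 August 2026, the deadline is extended by 355 days to 6 January 2028.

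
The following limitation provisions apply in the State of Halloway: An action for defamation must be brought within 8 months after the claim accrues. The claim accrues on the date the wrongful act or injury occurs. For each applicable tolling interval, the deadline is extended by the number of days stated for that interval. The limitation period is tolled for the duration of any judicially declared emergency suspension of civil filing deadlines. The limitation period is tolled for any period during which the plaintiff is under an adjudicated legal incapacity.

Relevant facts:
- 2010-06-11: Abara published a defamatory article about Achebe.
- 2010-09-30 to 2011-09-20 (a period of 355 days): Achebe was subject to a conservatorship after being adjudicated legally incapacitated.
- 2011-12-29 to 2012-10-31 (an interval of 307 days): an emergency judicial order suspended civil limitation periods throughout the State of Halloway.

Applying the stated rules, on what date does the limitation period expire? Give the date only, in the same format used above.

2012-12-04

The claim accrued on 2010-06-11, the date of the act.
The untolled deadline — 8 months after 2010-06-11 — is 2011-02-11.
The plaintiff's legal incapacity from 2010-09-30 to 2011-09-20 tolled the period for 355 days, extending the deadline to 2012-02-01.
Because the emergency suspension of filing deadlines ran from 2011-12-29 to 2012-10-31, the deadline is extended by 307 days to 2012-12-04.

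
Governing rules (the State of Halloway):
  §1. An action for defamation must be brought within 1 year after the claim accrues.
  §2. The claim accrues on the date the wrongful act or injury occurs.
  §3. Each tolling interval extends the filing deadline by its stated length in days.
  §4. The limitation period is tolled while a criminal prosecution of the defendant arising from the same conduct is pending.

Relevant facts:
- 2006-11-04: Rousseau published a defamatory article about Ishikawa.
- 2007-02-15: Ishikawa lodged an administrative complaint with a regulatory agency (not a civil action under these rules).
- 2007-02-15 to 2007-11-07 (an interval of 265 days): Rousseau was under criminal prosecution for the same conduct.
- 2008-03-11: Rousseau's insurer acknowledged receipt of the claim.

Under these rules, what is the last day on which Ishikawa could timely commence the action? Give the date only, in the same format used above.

The claim accrued on 2006-11-04, the date of the act.
1 year from 2006-11-04 is 2007-11-04.
The pending criminal prosecution from 2007-02-15 to 2007-11-07 tolled the period for 265 days, extending the deadline to 2008-07-26.
None of the other events listed affects the running of the period under the stated rules.

2008-07-26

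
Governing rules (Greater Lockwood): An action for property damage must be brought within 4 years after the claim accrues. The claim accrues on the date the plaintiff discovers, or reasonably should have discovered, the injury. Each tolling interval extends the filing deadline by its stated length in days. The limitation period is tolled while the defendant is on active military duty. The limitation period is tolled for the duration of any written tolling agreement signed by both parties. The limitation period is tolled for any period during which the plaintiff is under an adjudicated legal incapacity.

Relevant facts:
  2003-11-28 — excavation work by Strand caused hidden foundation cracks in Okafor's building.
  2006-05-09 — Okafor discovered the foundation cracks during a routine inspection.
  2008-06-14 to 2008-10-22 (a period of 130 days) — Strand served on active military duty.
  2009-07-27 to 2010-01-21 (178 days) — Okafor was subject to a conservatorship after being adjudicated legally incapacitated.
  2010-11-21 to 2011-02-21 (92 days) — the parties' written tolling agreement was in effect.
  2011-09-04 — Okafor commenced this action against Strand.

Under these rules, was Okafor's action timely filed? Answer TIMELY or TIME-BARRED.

Accrual is tied to discovery, so the period began on 2006-05-09 rather than on 2003-11-28 when the act occurred.
4 years from 2006-05-09 is 2010-05-09.
Because the defendant's active military service ran from 2008-06-14 to 2008-10-22, the deadline is extended by 130 days to 2010-09-16.
The plaintiff's legal incapacity from 2009-07-27 to 2010-01-21 tolled the period for 178 days, extending the deadline to 2011-03-13.
The written tolling agreement from 2010-11-21 to 2011-02-21 tolled the period for 92 days, extending the deadline to 2011-06-13.
The 2011-09-04 filing falls after the 2011-06-13 deadline; the claim is time-barred.

TIME-BARRED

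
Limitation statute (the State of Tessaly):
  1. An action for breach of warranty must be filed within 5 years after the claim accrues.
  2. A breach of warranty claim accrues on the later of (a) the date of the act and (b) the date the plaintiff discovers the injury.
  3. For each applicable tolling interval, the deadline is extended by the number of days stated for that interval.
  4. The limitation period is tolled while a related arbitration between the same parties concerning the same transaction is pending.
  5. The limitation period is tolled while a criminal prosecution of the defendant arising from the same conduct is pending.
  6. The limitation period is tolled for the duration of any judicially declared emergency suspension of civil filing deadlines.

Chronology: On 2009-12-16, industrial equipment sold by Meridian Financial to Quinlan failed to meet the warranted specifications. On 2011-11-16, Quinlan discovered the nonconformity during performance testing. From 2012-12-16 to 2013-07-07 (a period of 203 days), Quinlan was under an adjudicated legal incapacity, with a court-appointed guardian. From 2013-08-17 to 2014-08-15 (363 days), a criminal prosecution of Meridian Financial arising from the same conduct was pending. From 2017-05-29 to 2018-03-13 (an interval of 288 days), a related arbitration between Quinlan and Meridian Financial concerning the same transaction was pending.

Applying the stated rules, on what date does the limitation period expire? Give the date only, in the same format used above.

2018-08-29

Taking the later of the act (2009-12-16) and discovery (2011-11-16), the claim accrued on 2011-11-16.
Adding the 5 years base period to 2011-11-16 gives a deadline of 2016-11-16, before any tolling.
Because the pending criminal prosecution ran from 2013-08-17 to 2014-08-15, the deadline is extended by 363 days to 2017-11-14.
The period was tolled for 288 days by the pending related arbitration (2017-05-29 to 2018-03-13), pushing the deadline to 2018-08-29.
Although the plaintiff's incapacity ran from 2012-12-16 to 2013-07-07, the stated rules do not make that a tolling event, so it is disregarded.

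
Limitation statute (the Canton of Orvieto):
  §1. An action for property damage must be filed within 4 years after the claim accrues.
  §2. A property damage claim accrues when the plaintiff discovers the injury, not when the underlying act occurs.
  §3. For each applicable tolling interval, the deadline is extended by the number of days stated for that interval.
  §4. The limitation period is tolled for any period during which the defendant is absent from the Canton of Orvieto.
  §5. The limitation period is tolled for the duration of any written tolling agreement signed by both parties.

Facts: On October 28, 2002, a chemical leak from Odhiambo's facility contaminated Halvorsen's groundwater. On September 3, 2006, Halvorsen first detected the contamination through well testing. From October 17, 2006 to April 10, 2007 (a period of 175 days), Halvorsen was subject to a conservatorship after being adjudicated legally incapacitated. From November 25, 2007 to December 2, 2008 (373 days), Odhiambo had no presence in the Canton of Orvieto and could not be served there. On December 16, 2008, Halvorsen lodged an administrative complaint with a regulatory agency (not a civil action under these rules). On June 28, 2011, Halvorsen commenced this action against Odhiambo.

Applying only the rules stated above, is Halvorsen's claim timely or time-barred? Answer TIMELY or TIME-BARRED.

The claim did not accrue until Halvorsen discovered the injury on September 3, 2006; the October 28, 2002 act date does not start the clock under the stated rule.
4 years from September 3, 2006 is September 3, 2010.
The defendant's absence from the jurisdiction from November 25, 2007 to December 2, 2008 tolled the period for 373 days, extending the deadline to September 11, 2011.
The plaintiff's legal incapacity from October 17, 2006 to April 10, 2007 does not toll the period, because no stated rule makes the plaintiff's incapacity a tolling event.
The other events in the timeline have no effect on the limitation period under the stated rules.
The June 28, 2011 filing precedes the September 11, 2011 deadline; the claim is timely.

TIMELY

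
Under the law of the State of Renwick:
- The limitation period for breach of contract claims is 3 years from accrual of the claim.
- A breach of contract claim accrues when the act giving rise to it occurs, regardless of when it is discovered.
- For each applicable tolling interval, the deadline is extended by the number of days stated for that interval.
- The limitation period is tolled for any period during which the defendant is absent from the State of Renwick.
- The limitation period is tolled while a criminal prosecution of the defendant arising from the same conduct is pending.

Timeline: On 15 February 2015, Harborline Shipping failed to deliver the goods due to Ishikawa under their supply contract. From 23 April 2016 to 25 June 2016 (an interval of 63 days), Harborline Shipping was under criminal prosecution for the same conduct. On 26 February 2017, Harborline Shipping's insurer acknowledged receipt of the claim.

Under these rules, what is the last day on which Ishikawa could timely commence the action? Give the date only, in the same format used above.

19 April 2018

The claim accrued on 15 February 2015, the date of the act.
The untolled deadline — 3 years after 15 February 2015 — is 15 February 2018.
The pending criminal prosecution from 23 April 2016 to 25 June 2016 tolled the period for 63 days, extending the deadline to 19 April 2018.
The other events in the timeline have no effect on the limitation period under the stated rules.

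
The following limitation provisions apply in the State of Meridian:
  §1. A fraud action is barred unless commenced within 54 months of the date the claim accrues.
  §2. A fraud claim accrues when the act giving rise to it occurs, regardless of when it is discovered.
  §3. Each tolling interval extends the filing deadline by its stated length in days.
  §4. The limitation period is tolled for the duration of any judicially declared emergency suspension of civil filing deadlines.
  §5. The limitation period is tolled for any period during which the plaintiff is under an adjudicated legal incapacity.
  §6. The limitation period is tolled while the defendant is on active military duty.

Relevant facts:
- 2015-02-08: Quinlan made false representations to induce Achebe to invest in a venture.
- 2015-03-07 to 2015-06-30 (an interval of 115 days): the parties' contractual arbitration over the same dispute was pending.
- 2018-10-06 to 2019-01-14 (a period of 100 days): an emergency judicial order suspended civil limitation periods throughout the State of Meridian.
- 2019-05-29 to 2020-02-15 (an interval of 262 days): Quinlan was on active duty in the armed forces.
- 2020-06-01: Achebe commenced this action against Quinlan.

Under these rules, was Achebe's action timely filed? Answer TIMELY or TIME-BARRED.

The limitation period began to run on 2015-02-08.
Adding the 54 months base period to 2015-02-08 gives a deadline of 2019-08-08, before any tolling.
Because the emergency suspension of filing deadlines ran from 2018-10-06 to 2019-01-14, the deadline is extended by 100 days to 2019-11-16.
Because the defendant's active military service ran from 2019-05-29 to 2020-02-15, the deadline is extended by 262 days to 2020-08-04.
The pending related arbitration from 2015-03-07 to 2015-06-30 does not toll the period, because no stated rule makes a pending arbitration a tolling event.
Achebe filed on 2020-06-01, before the 2020-08-04 deadline, so the action is timely.

TIMELY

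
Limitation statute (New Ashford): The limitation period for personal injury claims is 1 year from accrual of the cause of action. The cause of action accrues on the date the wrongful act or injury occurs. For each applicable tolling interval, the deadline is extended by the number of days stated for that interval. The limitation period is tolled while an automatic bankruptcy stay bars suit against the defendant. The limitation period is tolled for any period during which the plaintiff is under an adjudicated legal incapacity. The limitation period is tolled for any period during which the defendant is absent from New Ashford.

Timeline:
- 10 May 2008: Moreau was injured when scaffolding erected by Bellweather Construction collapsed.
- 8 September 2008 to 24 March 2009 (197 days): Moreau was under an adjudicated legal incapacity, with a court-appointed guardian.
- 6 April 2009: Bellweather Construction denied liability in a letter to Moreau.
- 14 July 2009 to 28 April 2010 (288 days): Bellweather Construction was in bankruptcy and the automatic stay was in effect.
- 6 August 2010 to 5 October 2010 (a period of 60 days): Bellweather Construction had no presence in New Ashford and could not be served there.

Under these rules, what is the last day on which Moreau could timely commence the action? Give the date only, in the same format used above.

6 November 2010

The claim accrued on 10 May 2008, when the wrongful act occurred.
1 year from 10 May 2008 is 10 May 2009.
Because the plaintiff's legal incapacity ran from 8 September 2008 to 24 March 2009, the deadline is extended by 197 days to 23 November 2009.
The period was tolled for 288 days by the automatic bankruptcy stay (14 July 2009 to 28 April 2010), pushing the deadline to 7 September 2010.
The defendant's absence from the jurisdiction from 6 August 2010 to 5 October 2010 tolled the period for 60 days, extending the deadline to 6 November 2010.
Nothing else in the chronology tolls or restarts the period.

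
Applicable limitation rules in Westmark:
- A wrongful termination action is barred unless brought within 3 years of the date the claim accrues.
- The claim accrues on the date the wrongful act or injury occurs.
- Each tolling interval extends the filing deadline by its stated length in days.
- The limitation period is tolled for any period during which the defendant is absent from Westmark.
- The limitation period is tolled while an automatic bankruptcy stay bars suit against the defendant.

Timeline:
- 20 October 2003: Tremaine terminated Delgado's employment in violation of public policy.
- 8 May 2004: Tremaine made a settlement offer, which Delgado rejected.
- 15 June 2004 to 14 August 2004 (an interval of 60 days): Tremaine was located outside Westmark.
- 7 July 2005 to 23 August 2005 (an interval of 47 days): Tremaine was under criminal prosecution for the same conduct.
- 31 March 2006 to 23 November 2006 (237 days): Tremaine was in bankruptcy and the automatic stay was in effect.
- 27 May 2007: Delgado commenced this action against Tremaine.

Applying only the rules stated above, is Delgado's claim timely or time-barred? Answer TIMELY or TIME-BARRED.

TIMELY

The claim accrued on 20 October 2003, the date of the act.
Adding the 3 years base period to 20 October 2003 gives a deadline of 20 October 2006, before any tolling.
Because the defendant's absence from the jurisdiction ran from 15 June 2004 to 14 August 2004, the deadline is extended by 60 days to 19 December 2006.
The automatic bankruptcy stay from 31 March 2006 to 23 November 2006 tolled the period for 237 days, extending the deadline to 13 August 2007.
No stated provision tolls the period for a criminal prosecution, so the interval from 7 July 2005 to 23 August 2005 has no effect on the deadline.
None of the other events listed affects the running of the period under the stated rules.
The 27 May 2007 filing precedes the 13 August 2007 deadline; the claim is timely.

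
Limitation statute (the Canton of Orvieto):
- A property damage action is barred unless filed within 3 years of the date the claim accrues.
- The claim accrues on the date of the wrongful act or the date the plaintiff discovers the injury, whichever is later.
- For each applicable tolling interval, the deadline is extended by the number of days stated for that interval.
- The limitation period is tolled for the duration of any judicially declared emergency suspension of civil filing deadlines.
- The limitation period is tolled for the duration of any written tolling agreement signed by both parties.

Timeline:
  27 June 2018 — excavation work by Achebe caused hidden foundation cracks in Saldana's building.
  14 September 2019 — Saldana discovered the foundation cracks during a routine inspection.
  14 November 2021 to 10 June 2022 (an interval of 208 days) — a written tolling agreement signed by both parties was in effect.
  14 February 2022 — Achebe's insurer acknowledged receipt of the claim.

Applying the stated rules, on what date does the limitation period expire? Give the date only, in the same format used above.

Because discovery on 14 September 2019 post-dates the 27 June 2018 act, accrual under the later-of rule falls on 14 September 2019.
Adding the 3 years base period to 14 September 2019 gives a deadline of 14 September 2022, before any tolling.
Because the written tolling agreement ran from 14 November 2021 to 10 June 2022, the deadline is extended by 208 days to 10 April 2023.
None of the other events listed affects the running of the period under the stated rules.

10 April 2023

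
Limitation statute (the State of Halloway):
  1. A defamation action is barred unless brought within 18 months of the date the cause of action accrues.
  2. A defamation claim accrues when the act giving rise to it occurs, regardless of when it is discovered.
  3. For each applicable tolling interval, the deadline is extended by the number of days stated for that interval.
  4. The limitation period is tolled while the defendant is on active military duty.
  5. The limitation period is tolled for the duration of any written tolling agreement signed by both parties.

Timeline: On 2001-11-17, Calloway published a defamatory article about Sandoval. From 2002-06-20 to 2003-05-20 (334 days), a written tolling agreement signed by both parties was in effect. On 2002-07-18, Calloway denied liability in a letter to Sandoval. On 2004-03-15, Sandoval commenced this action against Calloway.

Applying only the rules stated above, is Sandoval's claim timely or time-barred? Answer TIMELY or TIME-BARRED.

TIMELY

The limitation period began to run on 2001-11-17.
The untolled deadline — 18 months after 2001-11-17 — is 2003-05-17.
Because the written tolling agreement ran from 2002-06-20 to 2003-05-20, the deadline is extended by 334 days to 2004-04-15.
None of the other events listed affects the running of the period under the stated rules.
Filing on 2004-03-15 beat the 2004-04-15 deadline — the action is timely.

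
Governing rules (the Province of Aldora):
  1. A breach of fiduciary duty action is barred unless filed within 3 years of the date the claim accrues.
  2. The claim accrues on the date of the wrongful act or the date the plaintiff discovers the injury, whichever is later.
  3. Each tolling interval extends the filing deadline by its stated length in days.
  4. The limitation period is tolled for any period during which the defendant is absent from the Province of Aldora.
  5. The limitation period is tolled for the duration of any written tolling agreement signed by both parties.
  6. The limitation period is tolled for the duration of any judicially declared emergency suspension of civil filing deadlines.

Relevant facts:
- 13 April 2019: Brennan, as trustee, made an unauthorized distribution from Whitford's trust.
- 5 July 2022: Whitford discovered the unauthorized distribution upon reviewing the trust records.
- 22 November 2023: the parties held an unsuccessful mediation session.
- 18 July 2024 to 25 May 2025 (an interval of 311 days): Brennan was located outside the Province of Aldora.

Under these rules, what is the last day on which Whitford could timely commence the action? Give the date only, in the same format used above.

The claim accrued on 5 July 2022 — the later of the 13 April 2019 act and the 5 July 2022 discovery.
Adding the 3 years base period to 5 July 2022 gives a deadline of 5 July 2025, before any tolling.
The period was tolled for 311 days by the defendant's absence from the jurisdiction (18 July 2024 to 25 May 2025), pushing the deadline to 12 May 2026.
Nothing else in the chronology tolls or restarts the period.

12 May 2026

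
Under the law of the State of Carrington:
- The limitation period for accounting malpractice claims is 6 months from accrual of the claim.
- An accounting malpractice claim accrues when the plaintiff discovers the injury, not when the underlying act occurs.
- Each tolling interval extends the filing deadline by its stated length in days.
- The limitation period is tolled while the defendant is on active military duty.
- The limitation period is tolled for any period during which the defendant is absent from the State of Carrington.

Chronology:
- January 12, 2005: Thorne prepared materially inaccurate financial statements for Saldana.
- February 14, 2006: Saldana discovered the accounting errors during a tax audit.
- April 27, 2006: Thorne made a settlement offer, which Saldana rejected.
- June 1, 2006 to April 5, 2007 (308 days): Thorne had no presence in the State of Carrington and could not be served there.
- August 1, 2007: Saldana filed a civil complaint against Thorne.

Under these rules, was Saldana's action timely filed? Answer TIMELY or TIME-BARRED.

Under the discovery rule, the claim accrued on February 14, 2006, when Saldana discovered the injury — not on the January 12, 2005 date of the underlying act.
Adding the 6 months base period to February 14, 2006 gives a deadline of August 14, 2006, before any tolling.
Because the defendant's absence from the jurisdiction ran from June 1, 2006 to April 5, 2007, the deadline is extended by 308 days to June 18, 2007.
Nothing else in the chronology tolls or restarts the period.
The August 1, 2007 filing falls after the June 18, 2007 deadline; the claim is time-barred.

TIME-BARRED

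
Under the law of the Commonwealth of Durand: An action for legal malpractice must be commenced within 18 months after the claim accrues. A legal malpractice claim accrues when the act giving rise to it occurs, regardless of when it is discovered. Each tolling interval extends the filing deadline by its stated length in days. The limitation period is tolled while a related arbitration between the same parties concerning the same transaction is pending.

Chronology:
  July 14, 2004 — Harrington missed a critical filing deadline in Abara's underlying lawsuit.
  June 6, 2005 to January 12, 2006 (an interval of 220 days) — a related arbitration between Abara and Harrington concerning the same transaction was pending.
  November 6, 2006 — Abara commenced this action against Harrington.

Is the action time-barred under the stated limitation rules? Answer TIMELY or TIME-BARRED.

TIME-BARRED

The claim accrued on July 14, 2004, the date of the act.
Adding the 18 months base period to July 14, 2004 gives a deadline of January 14, 2006, before any tolling.
Because the pending related arbitration ran from June 6, 2005 to January 12, 2006, the deadline is extended by 220 days to August 22, 2006.
The November 6, 2006 filing falls after the August 22, 2006 deadline; the claim is time-barred.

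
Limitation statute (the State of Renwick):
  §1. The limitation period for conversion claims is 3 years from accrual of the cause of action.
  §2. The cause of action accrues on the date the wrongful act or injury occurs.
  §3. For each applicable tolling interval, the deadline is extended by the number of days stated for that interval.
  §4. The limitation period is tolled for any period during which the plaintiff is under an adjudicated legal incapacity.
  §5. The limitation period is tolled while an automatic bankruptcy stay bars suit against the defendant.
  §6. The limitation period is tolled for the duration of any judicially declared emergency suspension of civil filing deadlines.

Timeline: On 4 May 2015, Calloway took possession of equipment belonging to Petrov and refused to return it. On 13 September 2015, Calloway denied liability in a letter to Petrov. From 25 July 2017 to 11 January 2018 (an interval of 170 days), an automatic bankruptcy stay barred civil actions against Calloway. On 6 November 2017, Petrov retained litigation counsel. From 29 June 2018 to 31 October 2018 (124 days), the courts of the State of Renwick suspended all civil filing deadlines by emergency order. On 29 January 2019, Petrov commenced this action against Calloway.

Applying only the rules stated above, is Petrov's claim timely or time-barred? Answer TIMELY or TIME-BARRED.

TIMELY

The claim accrued on 4 May 2015, when the wrongful act occurred.
The untolled deadline — 3 years after 4 May 2015 — is 4 May 2018.
The period was tolled for 170 days by the automatic bankruptcy stay (25 July 2017 to 11 January 2018), pushing the deadline to 21 October 2018.
Because the emergency suspension of filing deadlines ran from 29 June 2018 to 31 October 2018, the deadline is extended by 124 days to 22 February 2019.
The other events in the timeline have no effect on the limitation period under the stated rules.
Filing on 29 January 2019 beat the 22 February 2019 deadline — the action is timely.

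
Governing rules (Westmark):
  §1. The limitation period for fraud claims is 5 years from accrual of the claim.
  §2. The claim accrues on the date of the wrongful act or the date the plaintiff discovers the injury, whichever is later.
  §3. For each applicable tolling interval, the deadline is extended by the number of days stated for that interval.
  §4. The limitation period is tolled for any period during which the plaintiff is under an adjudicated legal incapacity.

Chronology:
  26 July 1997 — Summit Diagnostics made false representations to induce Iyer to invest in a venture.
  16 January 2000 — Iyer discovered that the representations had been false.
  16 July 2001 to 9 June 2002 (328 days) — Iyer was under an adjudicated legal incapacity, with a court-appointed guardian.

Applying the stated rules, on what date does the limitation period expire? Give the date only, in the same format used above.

10 December 2005

Because discovery on 16 January 2000 post-dates the 26 July 1997 act, accrual under the later-of rule falls on 16 January 2000.
Adding the 5 years base period to 16 January 2000 gives a deadline of 16 January 2005, before any tolling.
Because the plaintiff's legal incapacity ran from 16 July 2001 to 9 June 2002, the deadline is extended by 328 days to 10 December 2005.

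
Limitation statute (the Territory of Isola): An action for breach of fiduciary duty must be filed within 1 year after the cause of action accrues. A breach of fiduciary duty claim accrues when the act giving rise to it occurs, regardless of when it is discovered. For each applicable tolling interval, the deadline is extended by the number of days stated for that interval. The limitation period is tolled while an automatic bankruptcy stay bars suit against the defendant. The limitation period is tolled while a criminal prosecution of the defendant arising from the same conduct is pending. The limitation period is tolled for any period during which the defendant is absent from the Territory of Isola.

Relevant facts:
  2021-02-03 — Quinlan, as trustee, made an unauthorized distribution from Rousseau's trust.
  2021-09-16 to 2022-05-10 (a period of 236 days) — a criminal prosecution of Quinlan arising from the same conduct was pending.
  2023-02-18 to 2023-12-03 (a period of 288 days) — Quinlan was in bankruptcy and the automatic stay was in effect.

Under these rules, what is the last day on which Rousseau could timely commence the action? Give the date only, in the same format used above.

2022-09-27

The claim accrued on 2021-02-03, when the wrongful act occurred.
Adding the 1 year base period to 2021-02-03 gives a deadline of 2022-02-03, before any tolling.
The period was tolled for 236 days by the pending criminal prosecution (2021-09-16 to 2022-05-10), pushing the deadline to 2022-09-27.
The automatic bankruptcy stay from 2023-02-18 to 2023-12-03 began after the period had already run on 2022-09-27, so it has no tolling effect.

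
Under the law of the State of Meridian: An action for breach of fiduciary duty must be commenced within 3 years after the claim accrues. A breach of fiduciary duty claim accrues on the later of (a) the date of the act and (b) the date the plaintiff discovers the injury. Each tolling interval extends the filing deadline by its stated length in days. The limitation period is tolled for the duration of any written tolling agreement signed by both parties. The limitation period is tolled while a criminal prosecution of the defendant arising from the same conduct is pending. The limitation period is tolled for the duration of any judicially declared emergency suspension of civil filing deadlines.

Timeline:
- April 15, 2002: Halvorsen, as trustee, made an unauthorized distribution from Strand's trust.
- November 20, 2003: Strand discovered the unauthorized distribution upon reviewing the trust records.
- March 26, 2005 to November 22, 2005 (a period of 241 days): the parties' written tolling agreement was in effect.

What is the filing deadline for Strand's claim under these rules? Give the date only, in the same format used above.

The claim accrued on November 20, 2003 — the later of the April 15, 2002 act and the November 20, 2003 discovery.
The untolled deadline — 3 years after November 20, 2003 — is November 20, 2006.
The written tolling agreement from March 26, 2005 to November 22, 2005 tolled the period for 241 days, extending the deadline to July 19, 2007.

July 19, 2007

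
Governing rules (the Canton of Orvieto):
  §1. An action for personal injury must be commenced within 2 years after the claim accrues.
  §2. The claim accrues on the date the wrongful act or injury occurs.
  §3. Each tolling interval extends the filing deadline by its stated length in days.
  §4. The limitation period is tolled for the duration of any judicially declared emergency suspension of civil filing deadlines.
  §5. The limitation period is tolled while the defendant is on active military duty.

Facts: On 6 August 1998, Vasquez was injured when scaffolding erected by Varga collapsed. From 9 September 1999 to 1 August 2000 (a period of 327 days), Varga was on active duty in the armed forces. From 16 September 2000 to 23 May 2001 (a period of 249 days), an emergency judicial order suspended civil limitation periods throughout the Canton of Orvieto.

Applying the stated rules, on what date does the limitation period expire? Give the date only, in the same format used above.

The limitation period began to run on 6 August 1998.
The untolled deadline — 2 years after 6 August 1998 — is 6 August 2000.
The period was tolled for 327 days by the defendant's active military service (9 September 1999 to 1 August 2000), pushing the deadline to 29 June 2001.
The period was tolled for 249 days by the emergency suspension of filing deadlines (16 September 2000 to 23 May 2001), pushing the deadline to 5 March 2002.

5 March 2002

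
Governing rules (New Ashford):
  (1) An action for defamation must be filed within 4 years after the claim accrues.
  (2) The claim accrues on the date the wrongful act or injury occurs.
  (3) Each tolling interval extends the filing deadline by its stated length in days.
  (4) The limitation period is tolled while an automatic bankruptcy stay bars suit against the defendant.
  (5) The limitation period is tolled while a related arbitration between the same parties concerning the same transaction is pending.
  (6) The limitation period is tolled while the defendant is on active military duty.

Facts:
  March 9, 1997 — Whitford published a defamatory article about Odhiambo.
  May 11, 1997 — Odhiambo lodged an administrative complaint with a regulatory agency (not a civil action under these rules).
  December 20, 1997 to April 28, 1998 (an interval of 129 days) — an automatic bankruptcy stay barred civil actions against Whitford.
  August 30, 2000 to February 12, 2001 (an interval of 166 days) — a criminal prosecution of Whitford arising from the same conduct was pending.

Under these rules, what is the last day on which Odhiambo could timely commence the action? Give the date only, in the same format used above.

The claim accrued on March 9, 1997, the date of the act.
4 years from March 9, 1997 is March 9, 2001.
The period was tolled for 129 days by the automatic bankruptcy stay (December 20, 1997 to April 28, 1998), pushing the deadline to July 16, 2001.
Although a criminal prosecution ran from August 30, 2000 to February 12, 2001, the stated rules do not make that a tolling event, so it is disregarded.
None of the other events listed affects the running of the period under the stated rules.

July 16, 2001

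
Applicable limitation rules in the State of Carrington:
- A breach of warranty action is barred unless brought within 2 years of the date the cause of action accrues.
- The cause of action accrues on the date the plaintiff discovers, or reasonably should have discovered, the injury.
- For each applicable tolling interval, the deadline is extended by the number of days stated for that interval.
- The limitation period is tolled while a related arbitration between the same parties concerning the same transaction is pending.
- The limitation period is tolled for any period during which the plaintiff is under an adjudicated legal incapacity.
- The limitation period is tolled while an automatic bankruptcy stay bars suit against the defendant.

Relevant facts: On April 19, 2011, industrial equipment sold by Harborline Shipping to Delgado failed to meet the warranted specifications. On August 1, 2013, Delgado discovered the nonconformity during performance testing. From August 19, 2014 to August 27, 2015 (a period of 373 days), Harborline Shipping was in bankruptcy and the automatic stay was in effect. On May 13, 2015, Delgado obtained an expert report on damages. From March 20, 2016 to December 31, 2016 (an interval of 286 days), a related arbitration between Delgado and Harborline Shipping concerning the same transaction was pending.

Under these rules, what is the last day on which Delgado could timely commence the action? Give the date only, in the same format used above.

The claim did not accrue until Delgado discovered the injury on August 1, 2013; the April 19, 2011 act date does not start the clock under the stated rule.
2 years from August 1, 2013 is August 1, 2015.
The period was tolled for 373 days by the automatic bankruptcy stay (August 19, 2014 to August 27, 2015), pushing the deadline to August 8, 2016.
The pending related arbitration from March 20, 2016 to December 31, 2016 tolled the period for 286 days, extending the deadline to May 21, 2017.
Nothing else in the chronology tolls or restarts the period.

May 21, 2017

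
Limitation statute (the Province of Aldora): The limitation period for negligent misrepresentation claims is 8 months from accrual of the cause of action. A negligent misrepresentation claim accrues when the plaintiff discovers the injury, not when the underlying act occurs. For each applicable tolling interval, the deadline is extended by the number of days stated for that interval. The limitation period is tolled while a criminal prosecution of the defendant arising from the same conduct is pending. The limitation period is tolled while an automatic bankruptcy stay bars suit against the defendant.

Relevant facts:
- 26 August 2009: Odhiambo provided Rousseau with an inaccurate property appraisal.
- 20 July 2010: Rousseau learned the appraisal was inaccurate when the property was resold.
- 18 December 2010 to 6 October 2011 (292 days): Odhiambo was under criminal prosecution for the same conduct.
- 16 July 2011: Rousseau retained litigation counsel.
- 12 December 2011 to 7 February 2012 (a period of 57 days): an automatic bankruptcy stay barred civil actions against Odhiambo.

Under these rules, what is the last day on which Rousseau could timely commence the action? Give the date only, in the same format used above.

The claim did not accrue until Rousseau discovered the injury on 20 July 2010; the 26 August 2009 act date does not start the clock under the stated rule.
The untolled deadline — 8 months after 20 July 2010 — is 20 March 2011.
Because the pending criminal prosecution ran from 18 December 2010 to 6 October 2011, the deadline is extended by 292 days to 6 January 2012.
Because the automatic bankruptcy stay ran from 12 December 2011 to 7 February 2012, the deadline is extended by 57 days to 3 March 2012.
Nothing else in the chronology tolls or restarts the period.

3 March 2012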